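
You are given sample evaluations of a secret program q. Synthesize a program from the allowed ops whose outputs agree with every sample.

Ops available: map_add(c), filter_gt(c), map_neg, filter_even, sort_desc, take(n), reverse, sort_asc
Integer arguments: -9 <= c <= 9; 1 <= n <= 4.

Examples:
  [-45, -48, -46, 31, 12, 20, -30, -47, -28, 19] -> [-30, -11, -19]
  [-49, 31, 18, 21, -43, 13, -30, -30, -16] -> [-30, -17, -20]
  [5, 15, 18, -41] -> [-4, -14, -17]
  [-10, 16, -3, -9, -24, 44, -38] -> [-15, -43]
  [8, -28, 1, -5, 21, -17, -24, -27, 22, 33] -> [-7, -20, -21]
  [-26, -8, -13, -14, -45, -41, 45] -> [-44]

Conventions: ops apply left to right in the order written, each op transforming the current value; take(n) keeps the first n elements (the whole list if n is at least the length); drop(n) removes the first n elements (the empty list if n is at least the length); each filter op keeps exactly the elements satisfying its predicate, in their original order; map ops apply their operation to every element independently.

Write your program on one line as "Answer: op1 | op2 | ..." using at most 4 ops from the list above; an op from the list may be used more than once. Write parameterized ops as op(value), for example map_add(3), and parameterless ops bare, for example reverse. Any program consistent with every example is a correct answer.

map_add(-1) | filter_gt(1) | take(3) | map_neg

Check, running the answer program on each example:
  [-45, -48, -46, 31, 12, 20, -30, -47, -28, 19] -> [-46, -49, -47, 30, 11, 19, -31, -48, -29, 18] -> [30, 11, 19, 18] -> [30, 11, 19] -> [-30, -11, -19]
  [-49, 31, 18, 21, -43, 13, -30, -30, -16] -> [-50, 30, 17, 20, -44, 12, -31, -31, -17] -> [30, 17, 20, 12] -> [30, 17, 20] -> [-30, -17, -20]
  [5, 15, 18, -41] -> [4, 14, 17, -42] -> [4, 14, 17] -> [4, 14, 17] -> [-4, -14, -17]
  [-10, 16, -3, -9, -24, 44, -38] -> [-11, 15, -4, -10, -25, 43, -39] -> [15, 43] -> [15, 43] -> [-15, -43]
  [8, -28, 1, -5, 21, -17, -24, -27, 22, 33] -> [7, -29, 0, -6, 20, -18, -25, -28, 21, 32] -> [7, 20, 21, 32] -> [7, 20, 21] -> [-7, -20, -21]
  [-26, -8, -13, -14, -45, -41, 45] -> [-27, -9, -14, -15, -46, -42, 44] -> [44] -> [44] -> [-44]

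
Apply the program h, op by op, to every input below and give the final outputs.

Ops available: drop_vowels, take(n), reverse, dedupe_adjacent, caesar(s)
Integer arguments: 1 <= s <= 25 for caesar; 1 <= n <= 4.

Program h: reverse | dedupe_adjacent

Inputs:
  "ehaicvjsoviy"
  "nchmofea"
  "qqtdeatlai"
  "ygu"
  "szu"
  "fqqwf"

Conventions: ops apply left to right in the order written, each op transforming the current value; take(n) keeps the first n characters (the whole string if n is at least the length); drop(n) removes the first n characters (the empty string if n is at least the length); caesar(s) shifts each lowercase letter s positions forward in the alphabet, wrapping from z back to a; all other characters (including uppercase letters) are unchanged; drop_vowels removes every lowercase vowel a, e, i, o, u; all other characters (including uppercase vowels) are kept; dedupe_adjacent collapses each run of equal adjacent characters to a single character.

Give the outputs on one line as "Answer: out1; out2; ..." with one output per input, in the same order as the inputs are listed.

"yivosjvciahe"; "aefomhcn"; "ialtaedtq"; "ugy"; "uzs"; "fwqf"

Execution, op by op:
  "ehaicvjsoviy" -> "yivosjvciahe" -> "yivosjvciahe"
  "nchmofea" -> "aefomhcn" -> "aefomhcn"
  "qqtdeatlai" -> "ialtaedtqq" -> "ialtaedtq"
  "ygu" -> "ugy" -> "ugy"
  "szu" -> "uzs" -> "uzs"
  "fqqwf" -> "fwqqf" -> "fwqf"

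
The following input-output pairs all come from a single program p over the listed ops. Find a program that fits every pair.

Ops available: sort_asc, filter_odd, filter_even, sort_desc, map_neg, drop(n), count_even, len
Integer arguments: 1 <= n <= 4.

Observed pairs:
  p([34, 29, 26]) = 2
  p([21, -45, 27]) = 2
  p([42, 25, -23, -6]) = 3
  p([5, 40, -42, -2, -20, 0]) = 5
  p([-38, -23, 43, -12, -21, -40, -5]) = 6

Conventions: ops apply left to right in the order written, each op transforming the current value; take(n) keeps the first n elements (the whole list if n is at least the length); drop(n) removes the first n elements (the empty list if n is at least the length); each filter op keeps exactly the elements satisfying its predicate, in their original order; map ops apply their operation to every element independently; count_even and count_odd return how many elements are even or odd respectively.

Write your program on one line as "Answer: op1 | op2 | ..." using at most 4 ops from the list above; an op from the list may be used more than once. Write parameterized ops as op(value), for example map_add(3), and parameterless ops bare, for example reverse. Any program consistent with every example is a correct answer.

sort_asc | drop(1) | len

Check, running the answer program on each example:
  [34, 29, 26] -> [26, 29, 34] -> [29, 34] -> 2
  [21, -45, 27] -> [-45, 21, 27] -> [21, 27] -> 2
  [42, 25, -23, -6] -> [-23, -6, 25, 42] -> [-6, 25, 42] -> 3
  [5, 40, -42, -2, -20, 0] -> [-42, -20, -2, 0, 5, 40] -> [-20, -2, 0, 5, 40] -> 5
  [-38, -23, 43, -12, -21, -40, -5] -> [-40, -38, -23, -21, -12, -5, 43] -> [-38, -23, -21, -12, -5, 43] -> 6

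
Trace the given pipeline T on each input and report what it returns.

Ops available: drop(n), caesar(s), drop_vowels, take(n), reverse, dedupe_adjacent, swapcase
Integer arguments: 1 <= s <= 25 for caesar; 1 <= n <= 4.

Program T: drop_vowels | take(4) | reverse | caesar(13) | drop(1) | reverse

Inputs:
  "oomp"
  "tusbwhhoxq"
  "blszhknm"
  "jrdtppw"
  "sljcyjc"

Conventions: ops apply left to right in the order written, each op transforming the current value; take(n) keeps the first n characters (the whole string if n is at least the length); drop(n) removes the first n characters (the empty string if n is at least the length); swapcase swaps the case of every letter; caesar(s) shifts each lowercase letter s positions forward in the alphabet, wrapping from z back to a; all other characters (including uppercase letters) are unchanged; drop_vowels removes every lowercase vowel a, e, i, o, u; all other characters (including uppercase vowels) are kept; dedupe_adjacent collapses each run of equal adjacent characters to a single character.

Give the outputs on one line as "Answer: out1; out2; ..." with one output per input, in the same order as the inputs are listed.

"z"; "gfo"; "oyf"; "weq"; "fyw"

Execution, op by op:
  "oomp" -> "mp" -> "mp" -> "pm" -> "cz" -> "z" -> "z"
  "tusbwhhoxq" -> "tsbwhhxq" -> "tsbw" -> "wbst" -> "jofg" -> "ofg" -> "gfo"
  "blszhknm" -> "blszhknm" -> "blsz" -> "zslb" -> "mfyo" -> "fyo" -> "oyf"
  "jrdtppw" -> "jrdtppw" -> "jrdt" -> "tdrj" -> "gqew" -> "qew" -> "weq"
  "sljcyjc" -> "sljcyjc" -> "sljc" -> "cjls" -> "pwyf" -> "wyf" -> "fyw"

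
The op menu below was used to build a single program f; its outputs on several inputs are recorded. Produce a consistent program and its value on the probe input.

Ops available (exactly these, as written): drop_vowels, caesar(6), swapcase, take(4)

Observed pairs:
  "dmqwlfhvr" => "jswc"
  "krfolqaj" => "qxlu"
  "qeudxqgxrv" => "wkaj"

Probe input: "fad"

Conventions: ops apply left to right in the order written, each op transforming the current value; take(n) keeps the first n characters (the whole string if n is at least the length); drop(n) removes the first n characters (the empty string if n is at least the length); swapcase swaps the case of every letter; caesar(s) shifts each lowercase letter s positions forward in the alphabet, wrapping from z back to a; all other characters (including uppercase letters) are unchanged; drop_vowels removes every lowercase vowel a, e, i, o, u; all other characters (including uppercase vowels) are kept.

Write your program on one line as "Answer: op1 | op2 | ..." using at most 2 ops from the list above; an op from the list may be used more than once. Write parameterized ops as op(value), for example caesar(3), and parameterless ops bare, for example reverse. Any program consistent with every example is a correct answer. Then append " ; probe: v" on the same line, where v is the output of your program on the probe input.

caesar(6) | take(4) ; probe: "lgj"

Check, running the answer program on each example:
  "dmqwlfhvr" -> "jswcrlnbx" -> "jswc"
  "krfolqaj" -> "qxlurwgp" -> "qxlu"
  "qeudxqgxrv" -> "wkajdwmdxb" -> "wkaj"
  probe: "fad" -> "lgj" -> "lgj"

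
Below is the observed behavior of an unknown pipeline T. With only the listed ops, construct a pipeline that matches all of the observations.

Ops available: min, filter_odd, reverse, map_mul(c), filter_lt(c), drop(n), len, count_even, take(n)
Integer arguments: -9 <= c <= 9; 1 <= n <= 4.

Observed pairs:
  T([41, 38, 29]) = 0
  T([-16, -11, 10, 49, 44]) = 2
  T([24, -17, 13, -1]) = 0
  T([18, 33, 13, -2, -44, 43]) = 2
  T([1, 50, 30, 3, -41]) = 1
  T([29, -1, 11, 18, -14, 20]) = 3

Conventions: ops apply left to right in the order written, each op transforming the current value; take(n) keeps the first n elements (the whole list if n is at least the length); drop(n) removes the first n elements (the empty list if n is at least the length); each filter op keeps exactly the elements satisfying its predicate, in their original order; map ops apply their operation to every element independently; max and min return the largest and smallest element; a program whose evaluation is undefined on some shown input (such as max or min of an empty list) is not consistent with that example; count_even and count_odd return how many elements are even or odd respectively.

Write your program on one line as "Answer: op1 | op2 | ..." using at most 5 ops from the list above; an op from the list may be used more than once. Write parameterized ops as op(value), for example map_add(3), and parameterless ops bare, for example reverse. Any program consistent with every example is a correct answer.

map_mul(7) | drop(2) | reverse | count_even

Check, running the answer program on each example:
  [41, 38, 29] -> [287, 266, 203] -> [203] -> [203] -> 0
  [-16, -11, 10, 49, 44] -> [-112, -77, 70, 343, 308] -> [70, 343, 308] -> [308, 343, 70] -> 2
  [24, -17, 13, -1] -> [168, -119, 91, -7] -> [91, -7] -> [-7, 91] -> 0
  [18, 33, 13, -2, -44, 43] -> [126, 231, 91, -14, -308, 301] -> [91, -14, -308, 301] -> [301, -308, -14, 91] -> 2
  [1, 50, 30, 3, -41] -> [7, 350, 210, 21, -287] -> [210, 21, -287] -> [-287, 21, 210] -> 1
  [29, -1, 11, 18, -14, 20] -> [203, -7, 77, 126, -98, 140] -> [77, 126, -98, 140] -> [140, -98, 126, 77] -> 3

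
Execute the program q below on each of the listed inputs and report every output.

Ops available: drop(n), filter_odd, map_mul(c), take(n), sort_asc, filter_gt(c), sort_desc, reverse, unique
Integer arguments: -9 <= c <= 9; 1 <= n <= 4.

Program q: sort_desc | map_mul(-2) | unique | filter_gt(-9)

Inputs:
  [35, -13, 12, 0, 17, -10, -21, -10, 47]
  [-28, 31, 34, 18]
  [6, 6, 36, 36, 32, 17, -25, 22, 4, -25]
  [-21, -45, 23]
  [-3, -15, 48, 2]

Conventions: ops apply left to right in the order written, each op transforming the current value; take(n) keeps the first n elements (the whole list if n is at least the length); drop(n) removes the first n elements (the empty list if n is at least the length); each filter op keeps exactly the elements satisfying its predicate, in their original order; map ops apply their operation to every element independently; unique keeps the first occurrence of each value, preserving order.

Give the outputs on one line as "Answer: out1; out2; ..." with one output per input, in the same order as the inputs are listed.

[0, 20, 26, 42]; [56]; [-8, 50]; [42, 90]; [-4, 6, 30]

Execution, op by op:
  [35, -13, 12, 0, 17, -10, -21, -10, 47] -> [47, 35, 17, 12, 0, -10, -10, -13, -21] -> [-94, -70, -34, -24, 0, 20, 20, 26, 42] -> [-94, -70, -34, -24, 0, 20, 26, 42] -> [0, 20, 26, 42]
  [-28, 31, 34, 18] -> [34, 31, 18, -28] -> [-68, -62, -36, 56] -> [-68, -62, -36, 56] -> [56]
  [6, 6, 36, 36, 32, 17, -25, 22, 4, -25] -> [36, 36, 32, 22, 17, 6, 6, 4, -25, -25] -> [-72, -72, -64, -44, -34, -12, -12, -8, 50, 50] -> [-72, -64, -44, -34, -12, -8, 50] -> [-8, 50]
  [-21, -45, 23] -> [23, -21, -45] -> [-46, 42, 90] -> [-46, 42, 90] -> [42, 90]
  [-3, -15, 48, 2] -> [48, 2, -3, -15] -> [-96, -4, 6, 30] -> [-96, -4, 6, 30] -> [-4, 6, 30]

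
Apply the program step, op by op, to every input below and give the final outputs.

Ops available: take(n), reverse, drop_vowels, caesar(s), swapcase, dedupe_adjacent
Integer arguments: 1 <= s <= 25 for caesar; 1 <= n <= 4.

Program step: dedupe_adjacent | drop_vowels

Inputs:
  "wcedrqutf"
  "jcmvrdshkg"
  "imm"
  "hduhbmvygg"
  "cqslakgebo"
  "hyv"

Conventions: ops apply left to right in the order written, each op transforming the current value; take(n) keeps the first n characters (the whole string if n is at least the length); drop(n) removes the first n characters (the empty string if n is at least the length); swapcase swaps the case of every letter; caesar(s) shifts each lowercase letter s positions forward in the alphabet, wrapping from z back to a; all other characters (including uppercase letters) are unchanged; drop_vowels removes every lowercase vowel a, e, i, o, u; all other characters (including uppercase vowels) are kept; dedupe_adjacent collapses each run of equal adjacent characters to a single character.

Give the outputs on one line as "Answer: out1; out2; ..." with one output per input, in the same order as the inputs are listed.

Execution, op by op:
  "wcedrqutf" -> "wcedrqutf" -> "wcdrqtf"
  "jcmvrdshkg" -> "jcmvrdshkg" -> "jcmvrdshkg"
  "imm" -> "im" -> "m"
  "hduhbmvygg" -> "hduhbmvyg" -> "hdhbmvyg"
  "cqslakgebo" -> "cqslakgebo" -> "cqslkgb"
  "hyv" -> "hyv" -> "hyv"

"wcdrqtf"; "jcmvrdshkg"; "m"; "hdhbmvyg"; "cqslkgb"; "hyv"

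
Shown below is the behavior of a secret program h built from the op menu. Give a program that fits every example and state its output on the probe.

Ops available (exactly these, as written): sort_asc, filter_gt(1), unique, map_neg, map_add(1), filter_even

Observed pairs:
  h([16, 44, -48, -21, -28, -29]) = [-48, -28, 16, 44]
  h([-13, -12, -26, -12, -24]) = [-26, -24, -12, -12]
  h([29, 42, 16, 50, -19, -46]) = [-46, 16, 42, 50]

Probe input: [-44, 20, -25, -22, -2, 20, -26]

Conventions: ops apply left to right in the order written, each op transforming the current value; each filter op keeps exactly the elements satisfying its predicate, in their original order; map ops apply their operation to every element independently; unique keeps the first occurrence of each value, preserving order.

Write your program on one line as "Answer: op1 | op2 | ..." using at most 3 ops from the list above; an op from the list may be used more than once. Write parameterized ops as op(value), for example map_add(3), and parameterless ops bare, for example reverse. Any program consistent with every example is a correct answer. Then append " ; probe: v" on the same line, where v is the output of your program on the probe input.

filter_even | sort_asc ; probe: [-44, -26, -22, -2, 20, 20]

Check, running the answer program on each example:
  [16, 44, -48, -21, -28, -29] -> [16, 44, -48, -28] -> [-48, -28, 16, 44]
  [-13, -12, -26, -12, -24] -> [-12, -26, -12, -24] -> [-26, -24, -12, -12]
  [29, 42, 16, 50, -19, -46] -> [42, 16, 50, -46] -> [-46, 16, 42, 50]
  probe: [-44, 20, -25, -22, -2, 20, -26] -> [-44, 20, -22, -2, 20, -26] -> [-44, -26, -22, -2, 20, 20]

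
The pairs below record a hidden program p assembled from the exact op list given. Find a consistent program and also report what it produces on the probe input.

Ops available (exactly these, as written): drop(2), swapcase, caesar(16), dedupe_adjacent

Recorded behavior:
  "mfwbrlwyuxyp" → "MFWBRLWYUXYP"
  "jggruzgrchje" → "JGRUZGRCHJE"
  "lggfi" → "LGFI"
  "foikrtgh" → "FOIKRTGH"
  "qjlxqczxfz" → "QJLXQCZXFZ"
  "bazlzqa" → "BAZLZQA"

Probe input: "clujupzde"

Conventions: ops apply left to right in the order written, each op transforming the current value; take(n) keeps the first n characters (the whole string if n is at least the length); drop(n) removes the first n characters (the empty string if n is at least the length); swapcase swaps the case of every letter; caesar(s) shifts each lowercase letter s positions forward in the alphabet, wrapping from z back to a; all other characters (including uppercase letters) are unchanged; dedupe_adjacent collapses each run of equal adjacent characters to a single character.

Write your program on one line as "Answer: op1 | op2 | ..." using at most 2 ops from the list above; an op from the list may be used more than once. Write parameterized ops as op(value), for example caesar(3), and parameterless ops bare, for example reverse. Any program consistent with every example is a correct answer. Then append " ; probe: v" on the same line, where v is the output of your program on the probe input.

swapcase | dedupe_adjacent ; probe: "CLUJUPZDE"

Check, running the answer program on each example:
  "mfwbrlwyuxyp" -> "MFWBRLWYUXYP" -> "MFWBRLWYUXYP"
  "jggruzgrchje" -> "JGGRUZGRCHJE" -> "JGRUZGRCHJE"
  "lggfi" -> "LGGFI" -> "LGFI"
  "foikrtgh" -> "FOIKRTGH" -> "FOIKRTGH"
  "qjlxqczxfz" -> "QJLXQCZXFZ" -> "QJLXQCZXFZ"
  "bazlzqa" -> "BAZLZQA" -> "BAZLZQA"
  probe: "clujupzde" -> "CLUJUPZDE" -> "CLUJUPZDE"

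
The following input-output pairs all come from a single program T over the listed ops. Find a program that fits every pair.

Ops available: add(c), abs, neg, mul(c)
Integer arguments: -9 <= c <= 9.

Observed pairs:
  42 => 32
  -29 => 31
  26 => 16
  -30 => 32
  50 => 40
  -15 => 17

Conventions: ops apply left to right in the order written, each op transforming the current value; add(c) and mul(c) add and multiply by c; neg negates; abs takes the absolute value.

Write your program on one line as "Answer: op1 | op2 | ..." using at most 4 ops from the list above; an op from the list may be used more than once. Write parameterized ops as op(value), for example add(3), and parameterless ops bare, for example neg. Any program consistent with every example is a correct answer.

neg | add(6) | abs | add(-4)

Check, running the answer program on each example:
  42 -> -42 -> -36 -> 36 -> 32
  -29 -> 29 -> 35 -> 35 -> 31
  26 -> -26 -> -20 -> 20 -> 16
  -30 -> 30 -> 36 -> 36 -> 32
  50 -> -50 -> -44 -> 44 -> 40
  -15 -> 15 -> 21 -> 21 -> 17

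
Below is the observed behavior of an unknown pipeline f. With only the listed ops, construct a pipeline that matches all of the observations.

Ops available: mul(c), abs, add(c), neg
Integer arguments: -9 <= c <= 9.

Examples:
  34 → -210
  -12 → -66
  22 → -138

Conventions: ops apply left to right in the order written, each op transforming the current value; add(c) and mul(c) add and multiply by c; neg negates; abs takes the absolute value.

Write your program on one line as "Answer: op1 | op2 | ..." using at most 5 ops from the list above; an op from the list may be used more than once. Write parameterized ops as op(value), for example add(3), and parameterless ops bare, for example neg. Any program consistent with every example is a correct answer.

neg | add(-1) | abs | mul(-6)

Check, running the answer program on each example:
  34 -> -34 -> -35 -> 35 -> -210
  -12 -> 12 -> 11 -> 11 -> -66
  22 -> -22 -> -23 -> 23 -> -138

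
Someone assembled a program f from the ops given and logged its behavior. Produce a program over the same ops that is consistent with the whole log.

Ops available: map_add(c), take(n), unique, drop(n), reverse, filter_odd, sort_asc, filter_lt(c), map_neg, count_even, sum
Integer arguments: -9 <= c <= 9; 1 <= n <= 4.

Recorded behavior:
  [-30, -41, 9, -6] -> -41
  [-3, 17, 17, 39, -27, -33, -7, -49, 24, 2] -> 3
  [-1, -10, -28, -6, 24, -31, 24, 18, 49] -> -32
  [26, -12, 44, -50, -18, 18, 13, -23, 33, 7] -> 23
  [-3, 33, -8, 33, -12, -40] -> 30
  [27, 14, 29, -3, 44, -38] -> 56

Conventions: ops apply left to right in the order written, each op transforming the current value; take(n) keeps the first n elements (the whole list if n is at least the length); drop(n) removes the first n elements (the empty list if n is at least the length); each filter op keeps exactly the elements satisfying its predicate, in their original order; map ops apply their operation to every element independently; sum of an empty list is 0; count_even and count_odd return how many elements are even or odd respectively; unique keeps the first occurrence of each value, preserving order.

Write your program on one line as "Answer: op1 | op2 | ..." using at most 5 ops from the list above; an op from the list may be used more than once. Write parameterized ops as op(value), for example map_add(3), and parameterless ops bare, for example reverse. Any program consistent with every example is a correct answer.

filter_odd | reverse | drop(1) | sort_asc | sum

Check, running the answer program on each example:
  [-30, -41, 9, -6] -> [-41, 9] -> [9, -41] -> [-41] -> [-41] -> -41
  [-3, 17, 17, 39, -27, -33, -7, -49, 24, 2] -> [-3, 17, 17, 39, -27, -33, -7, -49] -> [-49, -7, -33, -27, 39, 17, 17, -3] -> [-7, -33, -27, 39, 17, 17, -3] -> [-33, -27, -7, -3, 17, 17, 39] -> 3
  [-1, -10, -28, -6, 24, -31, 24, 18, 49] -> [-1, -31, 49] -> [49, -31, -1] -> [-31, -1] -> [-31, -1] -> -32
  [26, -12, 44, -50, -18, 18, 13, -23, 33, 7] -> [13, -23, 33, 7] -> [7, 33, -23, 13] -> [33, -23, 13] -> [-23, 13, 33] -> 23
  [-3, 33, -8, 33, -12, -40] -> [-3, 33, 33] -> [33, 33, -3] -> [33, -3] -> [-3, 33] -> 30
  [27, 14, 29, -3, 44, -38] -> [27, 29, -3] -> [-3, 29, 27] -> [29, 27] -> [27, 29] -> 56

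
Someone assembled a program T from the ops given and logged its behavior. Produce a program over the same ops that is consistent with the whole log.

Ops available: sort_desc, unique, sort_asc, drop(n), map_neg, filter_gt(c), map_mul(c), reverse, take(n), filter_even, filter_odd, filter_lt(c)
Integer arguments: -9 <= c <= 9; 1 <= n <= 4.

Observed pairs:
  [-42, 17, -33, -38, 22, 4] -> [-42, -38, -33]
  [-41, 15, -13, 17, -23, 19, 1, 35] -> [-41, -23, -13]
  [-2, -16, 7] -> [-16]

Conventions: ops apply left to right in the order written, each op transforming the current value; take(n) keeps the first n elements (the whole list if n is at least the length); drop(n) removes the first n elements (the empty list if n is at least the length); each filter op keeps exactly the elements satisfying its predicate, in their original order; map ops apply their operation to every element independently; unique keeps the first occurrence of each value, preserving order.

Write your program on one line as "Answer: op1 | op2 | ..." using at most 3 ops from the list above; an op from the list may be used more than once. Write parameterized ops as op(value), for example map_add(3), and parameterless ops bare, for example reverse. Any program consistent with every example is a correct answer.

sort_asc | filter_lt(-3)

Check, running the answer program on each example:
  [-42, 17, -33, -38, 22, 4] -> [-42, -38, -33, 4, 17, 22] -> [-42, -38, -33]
  [-41, 15, -13, 17, -23, 19, 1, 35] -> [-41, -23, -13, 1, 15, 17, 19, 35] -> [-41, -23, -13]
  [-2, -16, 7] -> [-16, -2, 7] -> [-16]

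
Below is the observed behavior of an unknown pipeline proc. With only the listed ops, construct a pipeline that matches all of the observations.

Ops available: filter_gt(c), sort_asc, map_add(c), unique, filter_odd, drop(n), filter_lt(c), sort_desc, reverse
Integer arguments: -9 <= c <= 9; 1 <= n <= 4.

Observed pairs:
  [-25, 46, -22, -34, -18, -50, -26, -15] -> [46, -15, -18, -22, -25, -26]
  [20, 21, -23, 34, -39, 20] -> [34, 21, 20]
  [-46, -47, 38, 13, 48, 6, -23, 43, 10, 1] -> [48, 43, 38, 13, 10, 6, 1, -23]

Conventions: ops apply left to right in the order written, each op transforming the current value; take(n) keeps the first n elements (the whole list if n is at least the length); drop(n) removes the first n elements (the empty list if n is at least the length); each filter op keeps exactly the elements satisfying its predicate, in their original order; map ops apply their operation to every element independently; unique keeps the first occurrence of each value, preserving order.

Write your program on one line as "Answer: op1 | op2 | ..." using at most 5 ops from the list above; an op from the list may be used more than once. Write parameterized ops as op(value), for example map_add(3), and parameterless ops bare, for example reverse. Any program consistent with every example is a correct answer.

sort_asc | unique | drop(1) | drop(1) | sort_desc

Check, running the answer program on each example:
  [-25, 46, -22, -34, -18, -50, -26, -15] -> [-50, -34, -26, -25, -22, -18, -15, 46] -> [-50, -34, -26, -25, -22, -18, -15, 46] -> [-34, -26, -25, -22, -18, -15, 46] -> [-26, -25, -22, -18, -15, 46] -> [46, -15, -18, -22, -25, -26]
  [20, 21, -23, 34, -39, 20] -> [-39, -23, 20, 20, 21, 34] -> [-39, -23, 20, 21, 34] -> [-23, 20, 21, 34] -> [20, 21, 34] -> [34, 21, 20]
  [-46, -47, 38, 13, 48, 6, -23, 43, 10, 1] -> [-47, -46, -23, 1, 6, 10, 13, 38, 43, 48] -> [-47, -46, -23, 1, 6, 10, 13, 38, 43, 48] -> [-46, -23, 1, 6, 10, 13, 38, 43, 48] -> [-23, 1, 6, 10, 13, 38, 43, 48] -> [48, 43, 38, 13, 10, 6, 1, -23]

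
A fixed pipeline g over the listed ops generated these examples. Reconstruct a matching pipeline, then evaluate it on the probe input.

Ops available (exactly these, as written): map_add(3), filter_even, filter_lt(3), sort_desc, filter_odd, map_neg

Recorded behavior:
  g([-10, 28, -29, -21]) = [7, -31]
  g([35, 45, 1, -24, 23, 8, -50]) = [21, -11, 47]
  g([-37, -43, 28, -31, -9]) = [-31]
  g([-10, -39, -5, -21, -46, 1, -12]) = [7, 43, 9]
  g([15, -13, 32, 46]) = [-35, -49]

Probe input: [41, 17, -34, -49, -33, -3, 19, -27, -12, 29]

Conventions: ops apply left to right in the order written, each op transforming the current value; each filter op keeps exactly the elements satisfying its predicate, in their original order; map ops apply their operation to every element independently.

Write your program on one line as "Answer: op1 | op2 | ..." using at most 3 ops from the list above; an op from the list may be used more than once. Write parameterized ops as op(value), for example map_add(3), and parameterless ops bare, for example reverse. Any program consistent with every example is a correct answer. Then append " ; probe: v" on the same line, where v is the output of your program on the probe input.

map_add(3) | filter_odd | map_neg ; probe: [31, 9]

Check, running the answer program on each example:
  [-10, 28, -29, -21] -> [-7, 31, -26, -18] -> [-7, 31] -> [7, -31]
  [35, 45, 1, -24, 23, 8, -50] -> [38, 48, 4, -21, 26, 11, -47] -> [-21, 11, -47] -> [21, -11, 47]
  [-37, -43, 28, -31, -9] -> [-34, -40, 31, -28, -6] -> [31] -> [-31]
  [-10, -39, -5, -21, -46, 1, -12] -> [-7, -36, -2, -18, -43, 4, -9] -> [-7, -43, -9] -> [7, 43, 9]
  [15, -13, 32, 46] -> [18, -10, 35, 49] -> [35, 49] -> [-35, -49]
  probe: [41, 17, -34, -49, -33, -3, 19, -27, -12, 29] -> [44, 20, -31, -46, -30, 0, 22, -24, -9, 32] -> [-31, -9] -> [31, 9]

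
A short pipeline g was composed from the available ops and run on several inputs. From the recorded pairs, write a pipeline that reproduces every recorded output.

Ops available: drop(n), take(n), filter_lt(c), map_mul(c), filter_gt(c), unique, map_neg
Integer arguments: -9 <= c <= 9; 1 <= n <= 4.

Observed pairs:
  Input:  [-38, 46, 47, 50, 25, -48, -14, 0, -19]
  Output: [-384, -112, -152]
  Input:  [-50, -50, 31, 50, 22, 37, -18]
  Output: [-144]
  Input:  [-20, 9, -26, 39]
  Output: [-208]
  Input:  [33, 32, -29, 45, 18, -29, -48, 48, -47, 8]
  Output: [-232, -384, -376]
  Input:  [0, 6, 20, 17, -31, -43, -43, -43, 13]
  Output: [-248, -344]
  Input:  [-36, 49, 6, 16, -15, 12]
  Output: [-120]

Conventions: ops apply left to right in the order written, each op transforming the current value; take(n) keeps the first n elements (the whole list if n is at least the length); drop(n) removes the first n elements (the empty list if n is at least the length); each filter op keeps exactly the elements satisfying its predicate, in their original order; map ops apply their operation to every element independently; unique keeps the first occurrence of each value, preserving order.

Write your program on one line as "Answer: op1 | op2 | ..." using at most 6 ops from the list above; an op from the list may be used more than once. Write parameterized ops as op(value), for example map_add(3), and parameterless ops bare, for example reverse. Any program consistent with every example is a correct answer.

drop(2) | filter_lt(0) | map_neg | map_mul(8) | map_neg | unique

Check, running the answer program on each example:
  [-38, 46, 47, 50, 25, -48, -14, 0, -19] -> [47, 50, 25, -48, -14, 0, -19] -> [-48, -14, -19] -> [48, 14, 19] -> [384, 112, 152] -> [-384, -112, -152] -> [-384, -112, -152]
  [-50, -50, 31, 50, 22, 37, -18] -> [31, 50, 22, 37, -18] -> [-18] -> [18] -> [144] -> [-144] -> [-144]
  [-20, 9, -26, 39] -> [-26, 39] -> [-26] -> [26] -> [208] -> [-208] -> [-208]
  [33, 32, -29, 45, 18, -29, -48, 48, -47, 8] -> [-29, 45, 18, -29, -48, 48, -47, 8] -> [-29, -29, -48, -47] -> [29, 29, 48, 47] -> [232, 232, 384, 376] -> [-232, -232, -384, -376] -> [-232, -384, -376]
  [0, 6, 20, 17, -31, -43, -43, -43, 13] -> [20, 17, -31, -43, -43, -43, 13] -> [-31, -43, -43, -43] -> [31, 43, 43, 43] -> [248, 344, 344, 344] -> [-248, -344, -344, -344] -> [-248, -344]
  [-36, 49, 6, 16, -15, 12] -> [6, 16, -15, 12] -> [-15] -> [15] -> [120] -> [-120] -> [-120]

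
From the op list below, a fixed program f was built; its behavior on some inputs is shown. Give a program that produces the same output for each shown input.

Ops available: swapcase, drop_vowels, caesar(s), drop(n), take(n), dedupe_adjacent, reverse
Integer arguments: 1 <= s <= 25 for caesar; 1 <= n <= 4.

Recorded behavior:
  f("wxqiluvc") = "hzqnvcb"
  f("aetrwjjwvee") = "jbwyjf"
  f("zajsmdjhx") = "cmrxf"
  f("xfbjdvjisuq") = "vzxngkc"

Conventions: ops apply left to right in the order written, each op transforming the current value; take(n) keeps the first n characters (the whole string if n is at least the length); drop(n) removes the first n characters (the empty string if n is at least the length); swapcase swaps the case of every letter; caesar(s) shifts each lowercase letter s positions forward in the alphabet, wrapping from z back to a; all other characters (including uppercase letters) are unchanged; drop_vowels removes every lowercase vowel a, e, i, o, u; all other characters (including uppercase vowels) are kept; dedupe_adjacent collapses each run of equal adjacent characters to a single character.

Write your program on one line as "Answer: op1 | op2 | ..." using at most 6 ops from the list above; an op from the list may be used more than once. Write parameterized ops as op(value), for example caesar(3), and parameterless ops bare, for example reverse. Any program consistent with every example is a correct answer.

reverse | caesar(5) | dedupe_adjacent | drop_vowels | dedupe_adjacent

Check, running the answer program on each example:
  "wxqiluvc" -> "cvuliqxw" -> "hazqnvcb" -> "hazqnvcb" -> "hzqnvcb" -> "hzqnvcb"
  "aetrwjjwvee" -> "eevwjjwrtea" -> "jjaboobwyjf" -> "jabobwyjf" -> "jbbwyjf" -> "jbwyjf"
  "zajsmdjhx" -> "xhjdmsjaz" -> "cmoirxofe" -> "cmoirxofe" -> "cmrxf" -> "cmrxf"
  "xfbjdvjisuq" -> "qusijvdjbfx" -> "vzxnoaiogkc" -> "vzxnoaiogkc" -> "vzxngkc" -> "vzxngkc"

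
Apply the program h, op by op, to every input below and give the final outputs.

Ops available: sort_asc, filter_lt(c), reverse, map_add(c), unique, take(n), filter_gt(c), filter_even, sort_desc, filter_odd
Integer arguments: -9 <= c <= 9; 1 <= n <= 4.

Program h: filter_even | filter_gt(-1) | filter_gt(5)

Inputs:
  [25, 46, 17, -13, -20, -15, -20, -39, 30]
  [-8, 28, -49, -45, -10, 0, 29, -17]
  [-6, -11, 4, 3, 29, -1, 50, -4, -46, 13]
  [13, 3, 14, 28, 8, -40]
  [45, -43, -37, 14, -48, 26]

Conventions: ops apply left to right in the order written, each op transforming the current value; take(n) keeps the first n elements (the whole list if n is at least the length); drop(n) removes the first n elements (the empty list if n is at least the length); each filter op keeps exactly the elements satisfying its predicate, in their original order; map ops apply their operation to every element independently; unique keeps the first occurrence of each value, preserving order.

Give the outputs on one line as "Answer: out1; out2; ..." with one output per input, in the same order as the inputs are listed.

Execution, op by op:
  [25, 46, 17, -13, -20, -15, -20, -39, 30] -> [46, -20, -20, 30] -> [46, 30] -> [46, 30]
  [-8, 28, -49, -45, -10, 0, 29, -17] -> [-8, 28, -10, 0] -> [28, 0] -> [28]
  [-6, -11, 4, 3, 29, -1, 50, -4, -46, 13] -> [-6, 4, 50, -4, -46] -> [4, 50] -> [50]
  [13, 3, 14, 28, 8, -40] -> [14, 28, 8, -40] -> [14, 28, 8] -> [14, 28, 8]
  [45, -43, -37, 14, -48, 26] -> [14, -48, 26] -> [14, 26] -> [14, 26]

[46, 30]; [28]; [50]; [14, 28, 8]; [14, 26]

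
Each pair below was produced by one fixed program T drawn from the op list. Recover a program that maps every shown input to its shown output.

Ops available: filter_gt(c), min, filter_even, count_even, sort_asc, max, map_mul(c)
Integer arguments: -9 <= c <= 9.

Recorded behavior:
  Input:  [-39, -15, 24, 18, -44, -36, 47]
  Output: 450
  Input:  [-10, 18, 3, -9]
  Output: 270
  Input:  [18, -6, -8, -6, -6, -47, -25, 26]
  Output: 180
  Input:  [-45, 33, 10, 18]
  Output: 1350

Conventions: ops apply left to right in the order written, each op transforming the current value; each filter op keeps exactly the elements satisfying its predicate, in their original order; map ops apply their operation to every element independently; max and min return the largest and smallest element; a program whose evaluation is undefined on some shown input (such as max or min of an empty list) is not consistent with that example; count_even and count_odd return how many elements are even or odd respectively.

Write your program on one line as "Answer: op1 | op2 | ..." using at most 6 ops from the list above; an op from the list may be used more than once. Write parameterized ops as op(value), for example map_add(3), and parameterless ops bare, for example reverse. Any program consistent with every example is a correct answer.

map_mul(-2) | map_mul(5) | filter_gt(-6) | map_mul(3) | min

Check, running the answer program on each example:
  [-39, -15, 24, 18, -44, -36, 47] -> [78, 30, -48, -36, 88, 72, -94] -> [390, 150, -240, -180, 440, 360, -470] -> [390, 150, 440, 360] -> [1170, 450, 1320, 1080] -> 450
  [-10, 18, 3, -9] -> [20, -36, -6, 18] -> [100, -180, -30, 90] -> [100, 90] -> [300, 270] -> 270
  [18, -6, -8, -6, -6, -47, -25, 26] -> [-36, 12, 16, 12, 12, 94, 50, -52] -> [-180, 60, 80, 60, 60, 470, 250, -260] -> [60, 80, 60, 60, 470, 250] -> [180, 240, 180, 180, 1410, 750] -> 180
  [-45, 33, 10, 18] -> [90, -66, -20, -36] -> [450, -330, -100, -180] -> [450] -> [1350] -> 1350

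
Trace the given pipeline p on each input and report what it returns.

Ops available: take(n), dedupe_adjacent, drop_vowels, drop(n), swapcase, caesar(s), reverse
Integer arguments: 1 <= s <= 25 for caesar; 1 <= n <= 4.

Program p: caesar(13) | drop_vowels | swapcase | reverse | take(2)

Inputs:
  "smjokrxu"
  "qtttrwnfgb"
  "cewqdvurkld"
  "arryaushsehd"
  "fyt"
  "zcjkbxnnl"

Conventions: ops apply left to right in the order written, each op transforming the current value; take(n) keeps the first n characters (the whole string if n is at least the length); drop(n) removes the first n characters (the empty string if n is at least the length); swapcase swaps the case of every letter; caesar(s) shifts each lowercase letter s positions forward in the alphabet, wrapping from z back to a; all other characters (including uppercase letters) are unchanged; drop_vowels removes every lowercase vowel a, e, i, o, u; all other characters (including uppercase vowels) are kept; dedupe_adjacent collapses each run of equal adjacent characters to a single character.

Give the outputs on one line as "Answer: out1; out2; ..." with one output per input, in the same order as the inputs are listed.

"HK"; "TS"; "QY"; "QR"; "GL"; "YK"

Execution, op by op:
  "smjokrxu" -> "fzwbxekh" -> "fzwbxkh" -> "FZWBXKH" -> "HKXBWZF" -> "HK"
  "qtttrwnfgb" -> "dgggejasto" -> "dgggjst" -> "DGGGJST" -> "TSJGGGD" -> "TS"
  "cewqdvurkld" -> "prjdqihexyq" -> "prjdqhxyq" -> "PRJDQHXYQ" -> "QYXHQDJRP" -> "QY"
  "arryaushsehd" -> "neelnhfufruq" -> "nlnhffrq" -> "NLNHFFRQ" -> "QRFFHNLN" -> "QR"
  "fyt" -> "slg" -> "slg" -> "SLG" -> "GLS" -> "GL"
  "zcjkbxnnl" -> "mpwxokaay" -> "mpwxky" -> "MPWXKY" -> "YKXWPM" -> "YK"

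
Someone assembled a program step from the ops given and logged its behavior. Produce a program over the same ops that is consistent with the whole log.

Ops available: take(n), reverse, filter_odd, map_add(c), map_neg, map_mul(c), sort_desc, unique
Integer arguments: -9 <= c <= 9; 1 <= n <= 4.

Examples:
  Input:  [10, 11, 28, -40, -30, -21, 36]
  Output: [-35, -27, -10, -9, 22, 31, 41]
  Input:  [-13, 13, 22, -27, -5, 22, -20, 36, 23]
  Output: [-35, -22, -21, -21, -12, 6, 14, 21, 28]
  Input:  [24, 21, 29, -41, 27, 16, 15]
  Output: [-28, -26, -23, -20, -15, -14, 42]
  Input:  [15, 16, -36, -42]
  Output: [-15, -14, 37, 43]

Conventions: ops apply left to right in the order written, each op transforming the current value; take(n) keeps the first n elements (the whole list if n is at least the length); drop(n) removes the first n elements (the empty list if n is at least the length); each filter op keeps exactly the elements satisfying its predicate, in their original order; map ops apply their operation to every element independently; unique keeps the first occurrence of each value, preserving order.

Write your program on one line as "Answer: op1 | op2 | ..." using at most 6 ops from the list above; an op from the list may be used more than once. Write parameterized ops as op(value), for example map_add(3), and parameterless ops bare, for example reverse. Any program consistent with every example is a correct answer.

reverse | map_neg | sort_desc | reverse | map_add(1)

Check, running the answer program on each example:
  [10, 11, 28, -40, -30, -21, 36] -> [36, -21, -30, -40, 28, 11, 10] -> [-36, 21, 30, 40, -28, -11, -10] -> [40, 30, 21, -10, -11, -28, -36] -> [-36, -28, -11, -10, 21, 30, 40] -> [-35, -27, -10, -9, 22, 31, 41]
  [-13, 13, 22, -27, -5, 22, -20, 36, 23] -> [23, 36, -20, 22, -5, -27, 22, 13, -13] -> [-23, -36, 20, -22, 5, 27, -22, -13, 13] -> [27, 20, 13, 5, -13, -22, -22, -23, -36] -> [-36, -23, -22, -22, -13, 5, 13, 20, 27] -> [-35, -22, -21, -21, -12, 6, 14, 21, 28]
  [24, 21, 29, -41, 27, 16, 15] -> [15, 16, 27, -41, 29, 21, 24] -> [-15, -16, -27, 41, -29, -21, -24] -> [41, -15, -16, -21, -24, -27, -29] -> [-29, -27, -24, -21, -16, -15, 41] -> [-28, -26, -23, -20, -15, -14, 42]
  [15, 16, -36, -42] -> [-42, -36, 16, 15] -> [42, 36, -16, -15] -> [42, 36, -15, -16] -> [-16, -15, 36, 42] -> [-15, -14, 37, 43]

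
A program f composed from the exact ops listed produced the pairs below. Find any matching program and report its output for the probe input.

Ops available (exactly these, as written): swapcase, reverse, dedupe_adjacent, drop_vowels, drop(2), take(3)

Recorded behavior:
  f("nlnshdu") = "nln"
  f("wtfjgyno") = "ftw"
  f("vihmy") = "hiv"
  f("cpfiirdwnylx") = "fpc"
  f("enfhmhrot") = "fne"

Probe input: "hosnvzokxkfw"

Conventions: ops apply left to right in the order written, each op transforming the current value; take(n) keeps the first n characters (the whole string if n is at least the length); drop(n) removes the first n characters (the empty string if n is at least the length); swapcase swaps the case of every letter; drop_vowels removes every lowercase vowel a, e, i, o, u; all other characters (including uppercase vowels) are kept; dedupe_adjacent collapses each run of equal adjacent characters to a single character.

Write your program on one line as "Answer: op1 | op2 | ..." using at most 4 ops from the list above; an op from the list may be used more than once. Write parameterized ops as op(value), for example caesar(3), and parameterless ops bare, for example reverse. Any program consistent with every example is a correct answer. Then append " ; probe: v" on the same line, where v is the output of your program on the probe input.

dedupe_adjacent | take(3) | reverse ; probe: "soh"

Check, running the answer program on each example:
  "nlnshdu" -> "nlnshdu" -> "nln" -> "nln"
  "wtfjgyno" -> "wtfjgyno" -> "wtf" -> "ftw"
  "vihmy" -> "vihmy" -> "vih" -> "hiv"
  "cpfiirdwnylx" -> "cpfirdwnylx" -> "cpf" -> "fpc"
  "enfhmhrot" -> "enfhmhrot" -> "enf" -> "fne"
  probe: "hosnvzokxkfw" -> "hosnvzokxkfw" -> "hos" -> "soh"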